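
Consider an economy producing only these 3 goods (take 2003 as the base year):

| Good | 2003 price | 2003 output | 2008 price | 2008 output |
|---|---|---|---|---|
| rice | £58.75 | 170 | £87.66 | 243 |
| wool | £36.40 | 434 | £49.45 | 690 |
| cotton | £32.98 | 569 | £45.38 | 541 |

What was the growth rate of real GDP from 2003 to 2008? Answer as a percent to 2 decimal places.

28.47%

Real GDP 2003 = Nominal GDP 2003 = 58.75·170 + 36.40·434 + 32.98·569 = 44550.72.
Real GDP 2008 (at 2003 prices) = 58.75·243 + 36.40·690 + 32.98·541 = 57234.43.
Real growth = 57234.43/44550.72 − 1 = 0.2847.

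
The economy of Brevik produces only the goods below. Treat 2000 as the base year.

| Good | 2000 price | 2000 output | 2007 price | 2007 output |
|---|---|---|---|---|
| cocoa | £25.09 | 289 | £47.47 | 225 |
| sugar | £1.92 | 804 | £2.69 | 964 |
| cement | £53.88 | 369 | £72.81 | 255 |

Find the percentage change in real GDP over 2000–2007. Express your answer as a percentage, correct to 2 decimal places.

-25.95%

Real GDP 2000 = Nominal GDP 2000 = 25.09·289 + 1.92·804 + 53.88·369 = 28676.41.
Real GDP 2007 (at 2000 prices) = 25.09·225 + 1.92·964 + 53.88·255 = 21235.53.
Real growth = 21235.53/28676.41 − 1 = -0.2595.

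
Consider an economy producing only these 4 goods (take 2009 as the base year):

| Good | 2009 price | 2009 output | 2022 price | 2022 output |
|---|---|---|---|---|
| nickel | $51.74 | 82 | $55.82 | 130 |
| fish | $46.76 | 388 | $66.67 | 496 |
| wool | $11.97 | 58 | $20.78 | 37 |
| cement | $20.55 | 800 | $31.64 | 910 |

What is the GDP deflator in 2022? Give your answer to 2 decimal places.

Nominal GDP 2022 = 55.82·130 + 66.67·496 + 20.78·37 + 31.64·910 = 69886.18.
Real GDP 2022 (at 2009 prices) = 51.74·130 + 46.76·496 + 11.97·37 + 20.55·910 = 49062.55.
Deflator = Nominal/Real × 100 = 69886.18/49062.55 × 100 = 142.443.

142.44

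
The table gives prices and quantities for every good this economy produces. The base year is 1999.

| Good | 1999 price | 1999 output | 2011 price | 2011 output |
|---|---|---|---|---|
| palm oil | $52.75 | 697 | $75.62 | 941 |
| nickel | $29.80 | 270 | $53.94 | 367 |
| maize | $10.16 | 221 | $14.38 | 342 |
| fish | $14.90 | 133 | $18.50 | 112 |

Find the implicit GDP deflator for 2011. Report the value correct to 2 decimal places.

Nominal GDP 2011 = 75.62·941 + 53.94·367 + 14.38·342 + 18.50·112 = 97944.36.
Real GDP 2011 (at 1999 prices) = 52.75·941 + 29.80·367 + 10.16·342 + 14.90·112 = 65717.87.
Deflator = Nominal/Real × 100 = 97944.36/65717.87 × 100 = 149.038.

149.04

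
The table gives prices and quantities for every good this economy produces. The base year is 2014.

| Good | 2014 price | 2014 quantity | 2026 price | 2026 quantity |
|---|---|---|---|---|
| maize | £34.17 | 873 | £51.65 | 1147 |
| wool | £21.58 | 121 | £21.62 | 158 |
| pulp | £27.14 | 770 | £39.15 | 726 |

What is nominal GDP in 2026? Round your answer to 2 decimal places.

£91081.41

Nominal GDP 2026 = Σ (p_2026 × q_2026) = 51.65·1147 + 21.62·158 + 39.15·726 = 91081.41.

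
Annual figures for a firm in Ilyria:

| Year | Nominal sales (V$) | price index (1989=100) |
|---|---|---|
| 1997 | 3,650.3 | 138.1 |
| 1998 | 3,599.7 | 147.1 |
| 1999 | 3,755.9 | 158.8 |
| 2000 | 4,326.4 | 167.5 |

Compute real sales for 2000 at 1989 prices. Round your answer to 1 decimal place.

Real sales 2000 = 4326.4 / 1.675 = 2582.93.

V$2,582.9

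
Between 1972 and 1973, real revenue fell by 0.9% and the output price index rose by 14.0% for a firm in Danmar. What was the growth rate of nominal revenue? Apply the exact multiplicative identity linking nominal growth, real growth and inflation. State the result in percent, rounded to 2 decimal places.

12.97%

(1 + g_nom) = (1 + g_real)(1 + π) = 0.9910 × 1.1400 = 1.12974.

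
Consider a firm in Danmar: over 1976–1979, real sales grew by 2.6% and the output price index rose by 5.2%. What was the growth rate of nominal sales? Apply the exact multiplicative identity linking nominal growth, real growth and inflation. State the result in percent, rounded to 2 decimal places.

(1 + g_nom) = (1 + g_real)(1 + π) = 1.0260 × 1.0520 = 1.07935.

7.94%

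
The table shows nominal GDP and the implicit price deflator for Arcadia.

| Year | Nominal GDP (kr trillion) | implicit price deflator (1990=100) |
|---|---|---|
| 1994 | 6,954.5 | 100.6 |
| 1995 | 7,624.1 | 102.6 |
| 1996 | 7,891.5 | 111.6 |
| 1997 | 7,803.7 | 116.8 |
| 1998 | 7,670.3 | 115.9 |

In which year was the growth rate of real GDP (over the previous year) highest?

1995

1995: real = 7624.1/1.026 = 7430.90; growth vs 1994 (6913.02) = 7.49%.
1996: real = 7891.5/1.116 = 7071.24; growth vs 1995 (7430.90) = -4.84%.
1997: real = 7803.7/1.168 = 6681.25; growth vs 1996 (7071.24) = -5.52%.
1998: real = 7670.3/1.159 = 6618.03; growth vs 1997 (6681.25) = -0.95%.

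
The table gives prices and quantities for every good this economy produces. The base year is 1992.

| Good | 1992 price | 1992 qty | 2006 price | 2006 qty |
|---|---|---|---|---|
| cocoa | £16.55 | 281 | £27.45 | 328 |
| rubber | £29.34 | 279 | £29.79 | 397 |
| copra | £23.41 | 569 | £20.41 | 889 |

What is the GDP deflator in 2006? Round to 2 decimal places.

102.87

Nominal GDP 2006 = 27.45·328 + 29.79·397 + 20.41·889 = 38974.72.
Real GDP 2006 (at 1992 prices) = 16.55·328 + 29.34·397 + 23.41·889 = 37887.87.
Deflator = Nominal/Real × 100 = 38974.72/37887.87 × 100 = 102.869.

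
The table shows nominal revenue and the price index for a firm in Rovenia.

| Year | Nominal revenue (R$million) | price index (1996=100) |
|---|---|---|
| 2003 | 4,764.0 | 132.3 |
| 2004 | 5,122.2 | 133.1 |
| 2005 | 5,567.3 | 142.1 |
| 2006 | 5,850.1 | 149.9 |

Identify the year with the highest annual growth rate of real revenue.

2004: real = 5122.2/1.331 = 3848.38; growth vs 2003 (3600.91) = 6.87%.
2005: real = 5567.3/1.421 = 3917.87; growth vs 2004 (3848.38) = 1.81%.
2006: real = 5850.1/1.499 = 3902.67; growth vs 2005 (3917.87) = -0.39%.

2004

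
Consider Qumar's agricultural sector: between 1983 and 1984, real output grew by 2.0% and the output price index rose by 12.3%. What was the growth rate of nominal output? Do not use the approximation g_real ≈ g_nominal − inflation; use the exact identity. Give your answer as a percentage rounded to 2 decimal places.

(1 + g_nom) = (1 + g_real)(1 + π) = 1.0200 × 1.1230 = 1.14546.

14.55%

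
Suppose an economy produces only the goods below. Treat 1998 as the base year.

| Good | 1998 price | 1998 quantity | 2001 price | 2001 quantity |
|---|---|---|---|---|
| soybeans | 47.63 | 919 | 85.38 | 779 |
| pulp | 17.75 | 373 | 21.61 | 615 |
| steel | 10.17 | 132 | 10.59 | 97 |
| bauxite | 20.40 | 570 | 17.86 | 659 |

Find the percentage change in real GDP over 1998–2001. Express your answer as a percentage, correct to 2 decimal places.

Real GDP 1998 = Nominal GDP 1998 = 47.63·919 + 17.75·373 + 10.17·132 + 20.40·570 = 63363.16.
Real GDP 2001 (at 1998 prices) = 47.63·779 + 17.75·615 + 10.17·97 + 20.40·659 = 62450.11.
Real growth = 62450.11/63363.16 − 1 = -0.0144.

-1.44%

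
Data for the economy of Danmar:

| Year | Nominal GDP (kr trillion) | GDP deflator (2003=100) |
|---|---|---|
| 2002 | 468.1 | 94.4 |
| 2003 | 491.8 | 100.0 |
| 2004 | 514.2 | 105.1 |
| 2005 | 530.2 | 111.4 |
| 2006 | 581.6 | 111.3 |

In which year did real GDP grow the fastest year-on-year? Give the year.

2003: real = 491.8/1.000 = 491.80; growth vs 2002 (495.87) = -0.82%.
2004: real = 514.2/1.051 = 489.25; growth vs 2003 (491.80) = -0.52%.
2005: real = 530.2/1.114 = 475.94; growth vs 2004 (489.25) = -2.72%.
2006: real = 581.6/1.113 = 522.55; growth vs 2005 (475.94) = 9.79%.

2006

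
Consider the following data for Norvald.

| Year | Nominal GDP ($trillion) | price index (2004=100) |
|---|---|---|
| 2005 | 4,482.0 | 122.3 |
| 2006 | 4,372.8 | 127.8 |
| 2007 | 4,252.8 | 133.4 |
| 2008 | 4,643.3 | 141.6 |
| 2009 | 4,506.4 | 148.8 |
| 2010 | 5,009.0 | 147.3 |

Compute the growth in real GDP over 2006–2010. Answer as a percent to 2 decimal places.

-0.62%

Real GDP 2006 = 4372.8/1.278 = 3421.60.
Real GDP 2010 = 5009.0/1.473 = 3400.54.
Change = 3400.54/3421.60 − 1 = -0.0062.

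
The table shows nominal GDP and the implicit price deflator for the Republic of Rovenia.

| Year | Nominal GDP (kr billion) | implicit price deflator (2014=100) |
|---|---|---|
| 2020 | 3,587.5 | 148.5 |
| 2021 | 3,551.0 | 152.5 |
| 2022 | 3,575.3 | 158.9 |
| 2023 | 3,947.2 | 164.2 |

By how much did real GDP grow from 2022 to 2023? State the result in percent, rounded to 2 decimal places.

6.84%

Real GDP 2022 = 3575.3/1.589 = 2250.03.
Real GDP 2023 = 3947.2/1.642 = 2403.90.
Change = 2403.90/2250.03 − 1 = 0.0684.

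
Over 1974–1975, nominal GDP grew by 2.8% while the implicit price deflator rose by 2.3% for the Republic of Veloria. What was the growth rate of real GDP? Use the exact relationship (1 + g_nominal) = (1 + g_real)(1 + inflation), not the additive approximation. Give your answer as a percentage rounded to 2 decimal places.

0.49%

(1 + g_nom) = (1 + g_real)(1 + π), so g_real = 1.0280 / 1.0230 − 1 = 0.00489.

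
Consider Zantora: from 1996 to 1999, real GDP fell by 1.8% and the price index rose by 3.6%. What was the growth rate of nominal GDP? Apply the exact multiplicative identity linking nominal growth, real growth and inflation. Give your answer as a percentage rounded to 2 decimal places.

1.74%

(1 + g_nom) = (1 + g_real)(1 + π) = 0.9820 × 1.0360 = 1.01735.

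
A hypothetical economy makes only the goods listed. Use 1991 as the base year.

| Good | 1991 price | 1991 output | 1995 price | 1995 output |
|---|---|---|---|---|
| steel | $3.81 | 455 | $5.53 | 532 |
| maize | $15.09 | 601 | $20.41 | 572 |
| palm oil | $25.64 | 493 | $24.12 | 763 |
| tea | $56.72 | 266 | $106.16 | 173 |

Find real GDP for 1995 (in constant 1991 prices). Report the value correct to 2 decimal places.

$40034.28

Real GDP 1995 = Σ (p_1991 × q_1995) = 3.81·532 + 15.09·572 + 25.64·763 + 56.72·173 = 40034.28.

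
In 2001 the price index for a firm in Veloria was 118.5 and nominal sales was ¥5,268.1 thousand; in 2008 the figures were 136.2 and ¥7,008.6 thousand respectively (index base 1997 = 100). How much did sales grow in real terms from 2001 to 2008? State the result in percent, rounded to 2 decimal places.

15.75%

Real sales 2001 = 5268.1 / 1.185 = 4445.65.
Real sales 2008 = 7008.6 / 1.362 = 5145.81.
Real growth = 5145.81 / 4445.65 − 1 = 0.1575.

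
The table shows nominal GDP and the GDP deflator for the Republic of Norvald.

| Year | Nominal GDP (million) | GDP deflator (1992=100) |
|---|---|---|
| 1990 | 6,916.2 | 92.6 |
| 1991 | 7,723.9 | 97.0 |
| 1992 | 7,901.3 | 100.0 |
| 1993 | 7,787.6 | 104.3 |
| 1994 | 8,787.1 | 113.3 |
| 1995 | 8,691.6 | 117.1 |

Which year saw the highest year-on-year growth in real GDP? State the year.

1991: real = 7723.9/0.970 = 7962.78; growth vs 1990 (7468.90) = 6.61%.
1992: real = 7901.3/1.000 = 7901.30; growth vs 1991 (7962.78) = -0.77%.
1993: real = 7787.6/1.043 = 7466.54; growth vs 1992 (7901.30) = -5.50%.
1994: real = 8787.1/1.133 = 7755.60; growth vs 1993 (7466.54) = 3.87%.
1995: real = 8691.6/1.171 = 7422.37; growth vs 1994 (7755.60) = -4.30%.

1991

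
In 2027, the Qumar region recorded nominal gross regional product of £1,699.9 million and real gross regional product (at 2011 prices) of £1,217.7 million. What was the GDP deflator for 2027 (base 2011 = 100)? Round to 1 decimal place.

139.6

GDP deflator = (Nominal / Real) × 100 = 1699.9 / 1217.7 × 100 = 139.60.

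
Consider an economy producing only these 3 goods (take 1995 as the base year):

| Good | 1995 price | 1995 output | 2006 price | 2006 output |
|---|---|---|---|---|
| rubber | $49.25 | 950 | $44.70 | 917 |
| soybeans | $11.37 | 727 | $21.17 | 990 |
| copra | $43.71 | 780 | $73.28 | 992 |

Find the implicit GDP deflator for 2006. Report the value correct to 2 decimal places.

Nominal GDP 2006 = 44.70·917 + 21.17·990 + 73.28·992 = 134641.96.
Real GDP 2006 (at 1995 prices) = 49.25·917 + 11.37·990 + 43.71·992 = 99778.87.
Deflator = Nominal/Real × 100 = 134641.96/99778.87 × 100 = 134.940.

134.94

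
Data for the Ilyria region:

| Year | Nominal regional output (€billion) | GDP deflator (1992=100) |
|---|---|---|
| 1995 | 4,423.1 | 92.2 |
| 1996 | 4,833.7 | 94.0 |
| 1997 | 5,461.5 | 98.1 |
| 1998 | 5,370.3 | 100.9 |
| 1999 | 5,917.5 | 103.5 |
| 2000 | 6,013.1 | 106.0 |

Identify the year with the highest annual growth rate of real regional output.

1997

1996: real = 4833.7/0.940 = 5142.23; growth vs 1995 (4797.29) = 7.19%.
1997: real = 5461.5/0.981 = 5567.28; growth vs 1996 (5142.23) = 8.27%.
1998: real = 5370.3/1.009 = 5322.40; growth vs 1997 (5567.28) = -4.40%.
1999: real = 5917.5/1.035 = 5717.39; growth vs 1998 (5322.40) = 7.42%.
2000: real = 6013.1/1.060 = 5672.74; growth vs 1999 (5717.39) = -0.78%.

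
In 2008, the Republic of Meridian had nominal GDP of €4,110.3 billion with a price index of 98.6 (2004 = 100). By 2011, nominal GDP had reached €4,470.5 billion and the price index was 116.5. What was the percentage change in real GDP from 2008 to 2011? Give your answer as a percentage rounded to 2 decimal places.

Real GDP 2008 = 4110.3 / 0.986 = 4168.66.
Real GDP 2011 = 4470.5 / 1.165 = 3837.34.
Real growth = 3837.34 / 4168.66 − 1 = -0.0795.

-7.95%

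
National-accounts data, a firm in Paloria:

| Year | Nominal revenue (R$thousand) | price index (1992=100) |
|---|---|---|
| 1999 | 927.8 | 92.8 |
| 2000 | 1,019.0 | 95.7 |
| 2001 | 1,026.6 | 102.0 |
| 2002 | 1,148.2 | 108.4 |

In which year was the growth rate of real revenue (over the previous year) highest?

2000

2000: real = 1019.0/0.957 = 1064.79; growth vs 1999 (999.78) = 6.50%.
2001: real = 1026.6/1.020 = 1006.47; growth vs 2000 (1064.79) = -5.48%.
2002: real = 1148.2/1.084 = 1059.23; growth vs 2001 (1006.47) = 5.24%.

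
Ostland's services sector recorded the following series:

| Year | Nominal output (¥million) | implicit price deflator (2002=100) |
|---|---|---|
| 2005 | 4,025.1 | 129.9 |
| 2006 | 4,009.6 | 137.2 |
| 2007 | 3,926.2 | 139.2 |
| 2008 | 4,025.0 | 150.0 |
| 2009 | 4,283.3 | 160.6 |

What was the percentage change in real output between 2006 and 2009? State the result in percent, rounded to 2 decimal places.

-8.74%

Real output 2006 = 4009.6/1.372 = 2922.45.
Real output 2009 = 4283.3/1.606 = 2667.06.
Change = 2667.06/2922.45 − 1 = -0.0874.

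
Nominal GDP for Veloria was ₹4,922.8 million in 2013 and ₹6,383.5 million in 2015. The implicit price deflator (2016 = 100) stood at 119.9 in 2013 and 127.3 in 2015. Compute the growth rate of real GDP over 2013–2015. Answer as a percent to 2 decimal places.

22.13%

Deflate each year: 2013 → 4922.8/1.199 = 4105.75; 2015 → 6383.5/1.273 = 5014.53.
So real GDP changed by 5014.53/4105.75 − 1 = 0.2213, i.e. 22.13%.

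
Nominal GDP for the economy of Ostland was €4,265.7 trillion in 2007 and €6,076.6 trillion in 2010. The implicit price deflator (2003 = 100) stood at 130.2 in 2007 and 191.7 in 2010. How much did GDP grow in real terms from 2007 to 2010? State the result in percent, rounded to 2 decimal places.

Deflate each year: 2007 → 4265.7/1.302 = 3276.27; 2010 → 6076.6/1.917 = 3169.85.
So real GDP changed by 3169.85/3276.27 − 1 = -0.0325, i.e. -3.25%.

-3.25%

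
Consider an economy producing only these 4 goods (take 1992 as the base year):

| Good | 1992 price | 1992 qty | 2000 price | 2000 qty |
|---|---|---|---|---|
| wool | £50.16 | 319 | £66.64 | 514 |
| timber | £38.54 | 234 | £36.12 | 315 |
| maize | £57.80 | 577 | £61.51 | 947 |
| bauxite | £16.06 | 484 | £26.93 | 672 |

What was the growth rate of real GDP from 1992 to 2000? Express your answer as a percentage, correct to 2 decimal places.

56.41%

Real GDP 1992 = Nominal GDP 1992 = 50.16·319 + 38.54·234 + 57.80·577 + 16.06·484 = 66143.04.
Real GDP 2000 (at 1992 prices) = 50.16·514 + 38.54·315 + 57.80·947 + 16.06·672 = 103451.26.
Real growth = 103451.26/66143.04 − 1 = 0.5641.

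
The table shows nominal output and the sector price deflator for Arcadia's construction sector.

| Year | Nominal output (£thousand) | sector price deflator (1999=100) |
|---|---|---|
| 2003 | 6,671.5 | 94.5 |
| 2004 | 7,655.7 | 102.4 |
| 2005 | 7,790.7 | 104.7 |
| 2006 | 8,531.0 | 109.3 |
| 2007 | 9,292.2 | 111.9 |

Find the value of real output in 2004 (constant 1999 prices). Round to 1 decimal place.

£7,476.3 thousand

Real output 2004 = 7655.7 / 1.024 = 7476.27.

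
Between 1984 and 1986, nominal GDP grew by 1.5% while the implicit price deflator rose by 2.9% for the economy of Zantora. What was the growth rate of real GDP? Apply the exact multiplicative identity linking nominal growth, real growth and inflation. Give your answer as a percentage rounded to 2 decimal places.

-1.36%

(1 + g_nom) = (1 + g_real)(1 + π), so g_real = 1.0150 / 1.0290 − 1 = -0.01361.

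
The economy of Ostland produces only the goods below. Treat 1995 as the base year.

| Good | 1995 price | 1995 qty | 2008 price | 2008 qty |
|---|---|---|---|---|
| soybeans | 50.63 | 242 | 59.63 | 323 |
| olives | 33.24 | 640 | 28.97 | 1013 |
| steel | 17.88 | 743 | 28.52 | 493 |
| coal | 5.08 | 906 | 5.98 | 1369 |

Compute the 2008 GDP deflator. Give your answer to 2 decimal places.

Nominal GDP 2008 = 59.63·323 + 28.97·1013 + 28.52·493 + 5.98·1369 = 70854.08.
Real GDP 2008 (at 1995 prices) = 50.63·323 + 33.24·1013 + 17.88·493 + 5.08·1369 = 65794.97.
Deflator = Nominal/Real × 100 = 70854.08/65794.97 × 100 = 107.689.

107.69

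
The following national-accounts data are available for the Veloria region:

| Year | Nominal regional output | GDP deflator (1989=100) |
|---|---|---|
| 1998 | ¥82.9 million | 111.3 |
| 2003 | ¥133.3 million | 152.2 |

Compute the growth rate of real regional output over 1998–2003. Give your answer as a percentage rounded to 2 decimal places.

17.59%

Real regional output 1998 = 82.9 / 1.113 = 74.48.
Real regional output 2003 = 133.3 / 1.522 = 87.58.
Real growth = 87.58 / 74.48 − 1 = 0.1759.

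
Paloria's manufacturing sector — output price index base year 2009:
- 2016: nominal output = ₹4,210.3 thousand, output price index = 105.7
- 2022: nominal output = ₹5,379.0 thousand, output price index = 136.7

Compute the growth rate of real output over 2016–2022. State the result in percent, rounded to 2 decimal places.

Deflate each year: 2016 → 4210.3/1.057 = 3983.25; 2022 → 5379.0/1.367 = 3934.89.
So real output changed by 3934.89/3983.25 − 1 = -0.0121, i.e. -1.21%.

-1.21%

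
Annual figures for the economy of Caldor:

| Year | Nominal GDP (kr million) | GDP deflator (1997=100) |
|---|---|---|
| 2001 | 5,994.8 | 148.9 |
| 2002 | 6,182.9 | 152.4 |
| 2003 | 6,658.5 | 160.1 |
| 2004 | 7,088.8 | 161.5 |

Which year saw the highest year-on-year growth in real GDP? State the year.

2004

2002: real = 6182.9/1.524 = 4057.02; growth vs 2001 (4026.06) = 0.77%.
2003: real = 6658.5/1.601 = 4158.96; growth vs 2002 (4057.02) = 2.51%.
2004: real = 7088.8/1.615 = 4389.35; growth vs 2003 (4158.96) = 5.54%.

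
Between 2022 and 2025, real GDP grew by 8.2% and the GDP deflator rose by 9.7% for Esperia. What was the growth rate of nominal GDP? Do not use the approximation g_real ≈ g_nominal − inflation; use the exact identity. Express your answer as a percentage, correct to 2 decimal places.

(1 + g_nom) = (1 + g_real)(1 + π) = 1.0820 × 1.0970 = 1.18695.

18.70%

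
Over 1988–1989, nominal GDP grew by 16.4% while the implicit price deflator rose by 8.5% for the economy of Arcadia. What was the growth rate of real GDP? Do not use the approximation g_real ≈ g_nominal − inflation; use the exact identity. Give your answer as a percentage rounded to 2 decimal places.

(1 + g_nom) = (1 + g_real)(1 + π), so g_real = 1.1640 / 1.0850 − 1 = 0.07281.

7.28%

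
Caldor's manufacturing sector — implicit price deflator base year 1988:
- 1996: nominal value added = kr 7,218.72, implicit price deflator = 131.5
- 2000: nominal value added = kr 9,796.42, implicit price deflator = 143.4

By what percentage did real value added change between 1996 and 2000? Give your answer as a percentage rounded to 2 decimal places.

24.45%

Real value added 1996 = 7218.72 / 1.315 = 5489.52.
Real value added 2000 = 9796.42 / 1.434 = 6831.53.
Real growth = 6831.53 / 5489.52 − 1 = 0.2445.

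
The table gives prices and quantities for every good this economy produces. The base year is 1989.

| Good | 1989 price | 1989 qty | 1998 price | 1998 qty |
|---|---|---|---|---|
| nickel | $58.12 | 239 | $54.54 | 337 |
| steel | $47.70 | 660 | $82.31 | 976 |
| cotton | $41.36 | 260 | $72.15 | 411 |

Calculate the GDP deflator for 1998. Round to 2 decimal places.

Nominal GDP 1998 = 54.54·337 + 82.31·976 + 72.15·411 = 128368.19.
Real GDP 1998 (at 1989 prices) = 58.12·337 + 47.70·976 + 41.36·411 = 83140.60.
Deflator = Nominal/Real × 100 = 128368.19/83140.60 × 100 = 154.399.

154.40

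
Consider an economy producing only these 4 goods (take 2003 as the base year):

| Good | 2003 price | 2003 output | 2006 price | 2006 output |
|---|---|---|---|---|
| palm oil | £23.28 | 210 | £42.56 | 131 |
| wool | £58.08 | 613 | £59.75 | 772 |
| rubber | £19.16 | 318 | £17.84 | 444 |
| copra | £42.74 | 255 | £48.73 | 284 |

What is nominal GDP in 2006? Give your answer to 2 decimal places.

£73462.64

Nominal GDP 2006 = Σ (p_2006 × q_2006) = 42.56·131 + 59.75·772 + 17.84·444 + 48.73·284 = 73462.64.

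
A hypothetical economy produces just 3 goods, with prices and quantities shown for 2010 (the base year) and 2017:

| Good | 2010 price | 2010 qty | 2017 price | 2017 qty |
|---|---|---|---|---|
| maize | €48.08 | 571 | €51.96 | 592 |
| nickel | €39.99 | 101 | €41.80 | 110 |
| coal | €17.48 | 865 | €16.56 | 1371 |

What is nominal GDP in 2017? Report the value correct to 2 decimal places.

Nominal GDP 2017 = Σ (p_2017 × q_2017) = 51.96·592 + 41.80·110 + 16.56·1371 = 58062.08.

€58062.08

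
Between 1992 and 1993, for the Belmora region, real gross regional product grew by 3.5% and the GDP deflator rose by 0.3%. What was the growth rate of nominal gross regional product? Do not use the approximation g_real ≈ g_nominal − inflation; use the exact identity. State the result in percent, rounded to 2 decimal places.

(1 + g_nom) = (1 + g_real)(1 + π) = 1.0350 × 1.0030 = 1.03811.

3.81%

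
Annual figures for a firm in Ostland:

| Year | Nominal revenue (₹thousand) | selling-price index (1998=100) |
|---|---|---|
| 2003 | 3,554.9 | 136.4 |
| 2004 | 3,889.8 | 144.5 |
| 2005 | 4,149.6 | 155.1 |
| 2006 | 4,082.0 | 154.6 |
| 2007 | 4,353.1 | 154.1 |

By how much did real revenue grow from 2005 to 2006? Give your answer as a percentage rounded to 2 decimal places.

-1.31%

Real revenue 2005 = 4149.6/1.551 = 2675.44.
Real revenue 2006 = 4082.0/1.546 = 2640.36.
Change = 2640.36/2675.44 − 1 = -0.0131.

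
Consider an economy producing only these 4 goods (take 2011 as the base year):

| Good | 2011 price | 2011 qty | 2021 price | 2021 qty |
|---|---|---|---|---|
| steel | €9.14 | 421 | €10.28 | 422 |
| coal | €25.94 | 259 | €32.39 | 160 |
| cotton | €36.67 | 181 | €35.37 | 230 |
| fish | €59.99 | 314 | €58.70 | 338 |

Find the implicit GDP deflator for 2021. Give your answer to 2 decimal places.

102.12

Nominal GDP 2021 = 10.28·422 + 32.39·160 + 35.37·230 + 58.70·338 = 37496.26.
Real GDP 2021 (at 2011 prices) = 9.14·422 + 25.94·160 + 36.67·230 + 59.99·338 = 36718.20.
Deflator = Nominal/Real × 100 = 37496.26/36718.20 × 100 = 102.119.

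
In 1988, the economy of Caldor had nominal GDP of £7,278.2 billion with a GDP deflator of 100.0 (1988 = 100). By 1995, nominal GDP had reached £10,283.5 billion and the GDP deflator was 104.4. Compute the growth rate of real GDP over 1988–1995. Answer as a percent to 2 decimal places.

35.34%

Real GDP 1988 = 7278.2 / 1.000 = 7278.20.
Real GDP 1995 = 10283.5 / 1.044 = 9850.10.
Real growth = 9850.10 / 7278.20 − 1 = 0.3534.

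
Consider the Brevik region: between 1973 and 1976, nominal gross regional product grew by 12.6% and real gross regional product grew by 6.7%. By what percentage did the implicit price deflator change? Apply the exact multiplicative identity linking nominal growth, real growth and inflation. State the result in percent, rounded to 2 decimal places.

(1 + g_nom) = (1 + g_real)(1 + π), so π = 1.1260 / 1.0670 − 1 = 0.05530.

5.53%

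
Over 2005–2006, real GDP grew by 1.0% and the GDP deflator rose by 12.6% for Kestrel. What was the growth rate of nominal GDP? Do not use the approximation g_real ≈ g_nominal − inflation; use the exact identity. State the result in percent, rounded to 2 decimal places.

(1 + g_nom) = (1 + g_real)(1 + π) = 1.0100 × 1.1260 = 1.13726.

13.73%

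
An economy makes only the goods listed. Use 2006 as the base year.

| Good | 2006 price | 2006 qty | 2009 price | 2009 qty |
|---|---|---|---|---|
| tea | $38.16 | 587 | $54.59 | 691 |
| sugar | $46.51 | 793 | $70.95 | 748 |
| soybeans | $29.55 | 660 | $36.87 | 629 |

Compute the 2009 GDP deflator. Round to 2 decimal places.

Nominal GDP 2009 = 54.59·691 + 70.95·748 + 36.87·629 = 113983.52.
Real GDP 2009 (at 2006 prices) = 38.16·691 + 46.51·748 + 29.55·629 = 79744.99.
Deflator = Nominal/Real × 100 = 113983.52/79744.99 × 100 = 142.935.

142.94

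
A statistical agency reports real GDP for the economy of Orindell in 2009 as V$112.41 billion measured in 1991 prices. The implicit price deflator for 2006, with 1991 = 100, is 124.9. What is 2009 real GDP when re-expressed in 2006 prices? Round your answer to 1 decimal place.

Real GDP in 2006 prices = Real GDP in 1991 prices × (P_2006/P_1991) = 112.41 × 1.249 = 140.40.

V$140.4 billion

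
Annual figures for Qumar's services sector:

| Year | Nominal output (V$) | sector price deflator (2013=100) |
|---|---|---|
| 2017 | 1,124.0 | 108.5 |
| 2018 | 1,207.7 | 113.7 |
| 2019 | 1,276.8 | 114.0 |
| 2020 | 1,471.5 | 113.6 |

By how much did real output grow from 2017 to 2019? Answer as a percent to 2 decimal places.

Real output 2017 = 1124.0/1.085 = 1035.94.
Real output 2019 = 1276.8/1.140 = 1120.00.
Change = 1120.00/1035.94 − 1 = 0.0811.

8.11%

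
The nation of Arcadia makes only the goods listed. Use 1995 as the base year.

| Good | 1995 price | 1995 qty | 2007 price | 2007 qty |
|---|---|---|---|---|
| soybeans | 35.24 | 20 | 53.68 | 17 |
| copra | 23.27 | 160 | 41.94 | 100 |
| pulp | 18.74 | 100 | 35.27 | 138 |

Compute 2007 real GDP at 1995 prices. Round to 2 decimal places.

5512.20

Real GDP 2007 = Σ (p_1995 × q_2007) = 35.24·17 + 23.27·100 + 18.74·138 = 5512.20.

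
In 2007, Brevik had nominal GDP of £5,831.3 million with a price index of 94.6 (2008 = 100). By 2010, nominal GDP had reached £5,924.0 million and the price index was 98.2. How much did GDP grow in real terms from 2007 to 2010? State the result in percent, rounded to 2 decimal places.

Deflate each year: 2007 → 5831.3/0.946 = 6164.16; 2010 → 5924.0/0.982 = 6032.59.
So real GDP changed by 6032.59/6164.16 − 1 = -0.0213, i.e. -2.13%.

-2.13%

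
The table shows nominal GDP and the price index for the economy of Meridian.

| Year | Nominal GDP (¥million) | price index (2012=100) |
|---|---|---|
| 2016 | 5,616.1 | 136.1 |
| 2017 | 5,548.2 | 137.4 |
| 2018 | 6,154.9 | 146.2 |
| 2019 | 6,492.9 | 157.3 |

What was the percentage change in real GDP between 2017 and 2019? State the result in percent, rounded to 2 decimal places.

2.22%

Real GDP 2017 = 5548.2/1.374 = 4037.99.
Real GDP 2019 = 6492.9/1.573 = 4127.72.
Change = 4127.72/4037.99 − 1 = 0.0222.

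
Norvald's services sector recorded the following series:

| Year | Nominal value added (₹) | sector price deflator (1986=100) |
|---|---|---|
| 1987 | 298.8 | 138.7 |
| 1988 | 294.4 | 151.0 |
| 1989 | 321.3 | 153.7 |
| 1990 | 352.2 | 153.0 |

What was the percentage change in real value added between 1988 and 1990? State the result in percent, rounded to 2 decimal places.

18.07%

Real value added 1988 = 294.4/1.510 = 194.97.
Real value added 1990 = 352.2/1.530 = 230.20.
Change = 230.20/194.97 − 1 = 0.1807.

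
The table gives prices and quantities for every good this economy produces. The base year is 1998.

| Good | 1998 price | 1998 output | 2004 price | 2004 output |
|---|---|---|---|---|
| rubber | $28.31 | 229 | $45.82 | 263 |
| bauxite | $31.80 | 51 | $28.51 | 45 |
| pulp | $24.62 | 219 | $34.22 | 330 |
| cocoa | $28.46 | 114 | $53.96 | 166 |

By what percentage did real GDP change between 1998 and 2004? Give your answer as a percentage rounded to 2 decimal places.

29.77%

Real GDP 1998 = Nominal GDP 1998 = 28.31·229 + 31.80·51 + 24.62·219 + 28.46·114 = 16741.01.
Real GDP 2004 (at 1998 prices) = 28.31·263 + 31.80·45 + 24.62·330 + 28.46·166 = 21725.49.
Real growth = 21725.49/16741.01 − 1 = 0.2977.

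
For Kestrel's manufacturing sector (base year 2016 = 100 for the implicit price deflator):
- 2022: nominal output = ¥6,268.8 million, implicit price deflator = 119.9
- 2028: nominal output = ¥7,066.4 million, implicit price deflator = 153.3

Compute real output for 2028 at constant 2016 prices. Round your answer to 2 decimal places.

Real output = Nominal / (implicit price deflator/100) = 7066.4 / 1.533 = 4609.52.

¥4,609.52 million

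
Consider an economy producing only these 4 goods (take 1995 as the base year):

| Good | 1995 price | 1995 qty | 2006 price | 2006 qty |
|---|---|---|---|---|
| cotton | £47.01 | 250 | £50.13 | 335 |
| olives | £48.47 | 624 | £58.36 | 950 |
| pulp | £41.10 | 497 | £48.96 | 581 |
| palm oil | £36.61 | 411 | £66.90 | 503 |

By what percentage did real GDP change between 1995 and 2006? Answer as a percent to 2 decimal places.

Real GDP 1995 = Nominal GDP 1995 = 47.01·250 + 48.47·624 + 41.10·497 + 36.61·411 = 77471.19.
Real GDP 2006 (at 1995 prices) = 47.01·335 + 48.47·950 + 41.10·581 + 36.61·503 = 104088.78.
Real growth = 104088.78/77471.19 − 1 = 0.3436.

34.36%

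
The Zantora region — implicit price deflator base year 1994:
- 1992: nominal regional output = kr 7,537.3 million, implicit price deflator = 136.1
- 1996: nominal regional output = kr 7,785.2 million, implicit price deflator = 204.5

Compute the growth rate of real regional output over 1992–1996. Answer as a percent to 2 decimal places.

-31.26%

Deflate each year: 1992 → 7537.3/1.361 = 5538.06; 1996 → 7785.2/2.045 = 3806.94.
So real regional output changed by 3806.94/5538.06 − 1 = -0.3126, i.e. -31.26%.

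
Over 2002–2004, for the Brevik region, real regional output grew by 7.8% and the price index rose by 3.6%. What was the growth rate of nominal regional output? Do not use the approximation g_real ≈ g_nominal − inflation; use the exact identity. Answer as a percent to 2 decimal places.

(1 + g_nom) = (1 + g_real)(1 + π) = 1.0780 × 1.0360 = 1.11681.

11.68%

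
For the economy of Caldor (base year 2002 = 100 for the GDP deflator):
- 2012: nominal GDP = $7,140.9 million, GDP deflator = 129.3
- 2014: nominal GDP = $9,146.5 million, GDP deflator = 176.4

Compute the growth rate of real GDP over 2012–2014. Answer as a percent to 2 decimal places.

-6.11%

Real GDP 2012 = 7140.9 / 1.293 = 5522.74.
Real GDP 2014 = 9146.5 / 1.764 = 5185.09.
Real growth = 5185.09 / 5522.74 − 1 = -0.0611.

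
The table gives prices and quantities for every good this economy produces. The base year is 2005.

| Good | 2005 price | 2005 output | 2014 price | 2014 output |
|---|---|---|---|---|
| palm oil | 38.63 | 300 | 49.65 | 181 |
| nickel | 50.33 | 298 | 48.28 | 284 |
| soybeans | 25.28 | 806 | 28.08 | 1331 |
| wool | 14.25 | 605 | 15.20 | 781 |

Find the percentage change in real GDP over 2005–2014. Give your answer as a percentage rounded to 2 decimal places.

Real GDP 2005 = Nominal GDP 2005 = 38.63·300 + 50.33·298 + 25.28·806 + 14.25·605 = 55584.27.
Real GDP 2014 (at 2005 prices) = 38.63·181 + 50.33·284 + 25.28·1331 + 14.25·781 = 66062.68.
Real growth = 66062.68/55584.27 − 1 = 0.1885.

18.85%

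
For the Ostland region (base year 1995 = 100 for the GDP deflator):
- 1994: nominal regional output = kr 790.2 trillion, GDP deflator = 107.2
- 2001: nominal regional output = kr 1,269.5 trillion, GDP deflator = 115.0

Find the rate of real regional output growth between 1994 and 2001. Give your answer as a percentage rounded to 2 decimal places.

49.76%

Real regional output 1994 = 790.2 / 1.072 = 737.13.
Real regional output 2001 = 1269.5 / 1.150 = 1103.91.
Real growth = 1103.91 / 737.13 − 1 = 0.4976.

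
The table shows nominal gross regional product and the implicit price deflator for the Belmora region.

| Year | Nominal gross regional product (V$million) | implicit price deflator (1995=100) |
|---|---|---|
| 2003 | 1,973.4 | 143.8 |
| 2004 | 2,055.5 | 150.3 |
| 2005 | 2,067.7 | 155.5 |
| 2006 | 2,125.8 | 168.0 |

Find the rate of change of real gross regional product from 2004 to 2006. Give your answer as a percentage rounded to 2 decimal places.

Real gross regional product 2004 = 2055.5/1.503 = 1367.60.
Real gross regional product 2006 = 2125.8/1.680 = 1265.36.
Change = 1265.36/1367.60 − 1 = -0.0748.

-7.48%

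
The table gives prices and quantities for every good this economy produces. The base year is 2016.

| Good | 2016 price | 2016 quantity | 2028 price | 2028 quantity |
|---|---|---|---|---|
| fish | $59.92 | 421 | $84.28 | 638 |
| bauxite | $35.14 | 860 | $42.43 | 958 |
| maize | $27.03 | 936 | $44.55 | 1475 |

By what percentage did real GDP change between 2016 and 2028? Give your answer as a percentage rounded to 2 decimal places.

38.41%

Real GDP 2016 = Nominal GDP 2016 = 59.92·421 + 35.14·860 + 27.03·936 = 80746.80.
Real GDP 2028 (at 2016 prices) = 59.92·638 + 35.14·958 + 27.03·1475 = 111762.33.
Real growth = 111762.33/80746.80 − 1 = 0.3841.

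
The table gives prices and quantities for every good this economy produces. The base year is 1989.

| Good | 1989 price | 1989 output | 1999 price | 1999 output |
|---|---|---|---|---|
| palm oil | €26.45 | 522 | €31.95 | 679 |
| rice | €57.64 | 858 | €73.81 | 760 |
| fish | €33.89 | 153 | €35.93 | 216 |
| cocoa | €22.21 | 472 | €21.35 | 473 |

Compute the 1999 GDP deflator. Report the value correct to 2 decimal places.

120.17

Nominal GDP 1999 = 31.95·679 + 73.81·760 + 35.93·216 + 21.35·473 = 95649.08.
Real GDP 1999 (at 1989 prices) = 26.45·679 + 57.64·760 + 33.89·216 + 22.21·473 = 79591.52.
Deflator = Nominal/Real × 100 = 95649.08/79591.52 × 100 = 120.175.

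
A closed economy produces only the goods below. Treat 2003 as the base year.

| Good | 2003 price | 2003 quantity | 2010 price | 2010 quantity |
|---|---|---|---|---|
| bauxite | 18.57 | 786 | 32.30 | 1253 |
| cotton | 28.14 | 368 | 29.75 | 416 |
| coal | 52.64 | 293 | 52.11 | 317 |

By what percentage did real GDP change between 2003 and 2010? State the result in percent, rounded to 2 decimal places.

27.95%

Real GDP 2003 = Nominal GDP 2003 = 18.57·786 + 28.14·368 + 52.64·293 = 40375.06.
Real GDP 2010 (at 2003 prices) = 18.57·1253 + 28.14·416 + 52.64·317 = 51661.33.
Real growth = 51661.33/40375.06 − 1 = 0.2795.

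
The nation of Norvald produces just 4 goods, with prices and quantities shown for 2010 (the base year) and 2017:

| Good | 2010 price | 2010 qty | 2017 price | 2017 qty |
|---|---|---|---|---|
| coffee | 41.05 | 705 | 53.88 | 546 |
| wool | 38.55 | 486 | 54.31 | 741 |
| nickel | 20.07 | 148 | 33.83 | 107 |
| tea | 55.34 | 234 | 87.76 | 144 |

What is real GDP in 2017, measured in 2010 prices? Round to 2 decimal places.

Real GDP 2017 = Σ (p_2010 × q_2017) = 41.05·546 + 38.55·741 + 20.07·107 + 55.34·144 = 61095.30.

61095.30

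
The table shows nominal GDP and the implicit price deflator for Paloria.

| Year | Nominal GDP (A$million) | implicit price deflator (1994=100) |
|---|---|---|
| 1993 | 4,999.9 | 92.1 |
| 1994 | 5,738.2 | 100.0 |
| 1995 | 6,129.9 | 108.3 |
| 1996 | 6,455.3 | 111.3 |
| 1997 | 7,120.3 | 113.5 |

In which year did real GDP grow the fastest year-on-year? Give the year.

1997

1994: real = 5738.2/1.000 = 5738.20; growth vs 1993 (5428.77) = 5.70%.
1995: real = 6129.9/1.083 = 5660.11; growth vs 1994 (5738.20) = -1.36%.
1996: real = 6455.3/1.113 = 5799.91; growth vs 1995 (5660.11) = 2.47%.
1997: real = 7120.3/1.135 = 6273.39; growth vs 1996 (5799.91) = 8.16%.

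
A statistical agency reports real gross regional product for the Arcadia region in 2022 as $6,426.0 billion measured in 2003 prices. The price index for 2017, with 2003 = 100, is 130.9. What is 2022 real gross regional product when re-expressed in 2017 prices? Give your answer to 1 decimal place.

$8,411.6 billion

Real gross regional product in 2017 prices = Real gross regional product in 2003 prices × (P_2017/P_2003) = 6426.0 × 1.309 = 8411.63.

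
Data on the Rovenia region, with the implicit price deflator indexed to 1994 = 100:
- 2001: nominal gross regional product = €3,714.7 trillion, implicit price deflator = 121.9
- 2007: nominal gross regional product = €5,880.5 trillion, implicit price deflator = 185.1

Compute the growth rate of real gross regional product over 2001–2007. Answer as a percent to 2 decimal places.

4.25%

Real gross regional product 2001 = 3714.7 / 1.219 = 3047.33.
Real gross regional product 2007 = 5880.5 / 1.851 = 3176.93.
Real growth = 3176.93 / 3047.33 − 1 = 0.0425.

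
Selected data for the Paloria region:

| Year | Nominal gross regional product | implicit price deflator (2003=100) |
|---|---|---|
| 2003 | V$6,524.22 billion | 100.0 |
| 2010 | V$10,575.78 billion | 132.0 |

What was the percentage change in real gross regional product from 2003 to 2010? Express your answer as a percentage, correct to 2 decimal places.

Deflate each year: 2003 → 6524.22/1.000 = 6524.22; 2010 → 10575.78/1.320 = 8011.95.
So real gross regional product changed by 8011.95/6524.22 − 1 = 0.2280, i.e. 22.80%.

22.80%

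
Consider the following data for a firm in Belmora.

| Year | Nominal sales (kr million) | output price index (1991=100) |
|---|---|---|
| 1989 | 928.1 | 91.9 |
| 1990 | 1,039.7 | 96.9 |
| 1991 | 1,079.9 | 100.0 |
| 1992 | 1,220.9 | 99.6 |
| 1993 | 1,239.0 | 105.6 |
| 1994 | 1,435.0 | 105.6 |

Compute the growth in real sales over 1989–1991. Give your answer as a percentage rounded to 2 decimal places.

Real sales 1989 = 928.1/0.919 = 1009.90.
Real sales 1991 = 1079.9/1.000 = 1079.90.
Change = 1079.90/1009.90 − 1 = 0.0693.

6.93%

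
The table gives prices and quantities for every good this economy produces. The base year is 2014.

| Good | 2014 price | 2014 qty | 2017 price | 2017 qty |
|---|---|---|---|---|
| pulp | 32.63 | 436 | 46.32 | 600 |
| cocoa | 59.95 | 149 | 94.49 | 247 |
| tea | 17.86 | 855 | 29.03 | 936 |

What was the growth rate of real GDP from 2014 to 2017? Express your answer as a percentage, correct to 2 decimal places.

32.98%

Real GDP 2014 = Nominal GDP 2014 = 32.63·436 + 59.95·149 + 17.86·855 = 38429.53.
Real GDP 2017 (at 2014 prices) = 32.63·600 + 59.95·247 + 17.86·936 = 51102.61.
Real growth = 51102.61/38429.53 − 1 = 0.3298.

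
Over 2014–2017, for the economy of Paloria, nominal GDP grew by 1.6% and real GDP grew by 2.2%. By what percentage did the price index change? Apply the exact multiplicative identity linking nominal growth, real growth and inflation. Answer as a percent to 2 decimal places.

(1 + g_nom) = (1 + g_real)(1 + π), so π = 1.0160 / 1.0220 − 1 = -0.00587.

-0.59%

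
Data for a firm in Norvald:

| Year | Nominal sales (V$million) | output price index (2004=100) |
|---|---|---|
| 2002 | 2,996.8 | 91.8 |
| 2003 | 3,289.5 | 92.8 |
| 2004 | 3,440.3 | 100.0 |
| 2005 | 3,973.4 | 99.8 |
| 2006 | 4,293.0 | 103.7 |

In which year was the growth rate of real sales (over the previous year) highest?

2005

2003: real = 3289.5/0.928 = 3544.72; growth vs 2002 (3264.49) = 8.58%.
2004: real = 3440.3/1.000 = 3440.30; growth vs 2003 (3544.72) = -2.95%.
2005: real = 3973.4/0.998 = 3981.36; growth vs 2004 (3440.30) = 15.73%.
2006: real = 4293.0/1.037 = 4139.83; growth vs 2005 (3981.36) = 3.98%.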